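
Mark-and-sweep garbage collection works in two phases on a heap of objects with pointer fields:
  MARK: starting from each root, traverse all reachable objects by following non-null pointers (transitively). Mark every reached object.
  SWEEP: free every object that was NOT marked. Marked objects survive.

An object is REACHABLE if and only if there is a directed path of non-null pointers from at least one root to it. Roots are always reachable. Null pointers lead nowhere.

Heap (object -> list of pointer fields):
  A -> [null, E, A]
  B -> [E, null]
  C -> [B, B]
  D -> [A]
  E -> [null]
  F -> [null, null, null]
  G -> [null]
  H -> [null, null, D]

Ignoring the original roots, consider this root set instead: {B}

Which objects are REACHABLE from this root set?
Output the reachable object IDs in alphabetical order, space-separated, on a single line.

Answer: B E

Derivation:
Roots: B
Mark B: refs=E null, marked=B
Mark E: refs=null, marked=B E
Unmarked (collected): A C D F G H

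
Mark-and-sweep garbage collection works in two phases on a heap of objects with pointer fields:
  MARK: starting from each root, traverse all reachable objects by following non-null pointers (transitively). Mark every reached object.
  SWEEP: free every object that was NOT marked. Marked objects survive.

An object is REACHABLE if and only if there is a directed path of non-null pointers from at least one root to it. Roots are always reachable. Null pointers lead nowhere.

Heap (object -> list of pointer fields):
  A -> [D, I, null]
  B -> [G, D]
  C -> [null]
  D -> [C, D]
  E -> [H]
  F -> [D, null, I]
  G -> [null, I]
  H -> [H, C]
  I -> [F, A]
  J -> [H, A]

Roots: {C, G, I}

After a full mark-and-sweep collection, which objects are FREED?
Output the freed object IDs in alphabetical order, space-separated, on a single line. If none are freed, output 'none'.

Answer: B E H J

Derivation:
Roots: C G I
Mark C: refs=null, marked=C
Mark G: refs=null I, marked=C G
Mark I: refs=F A, marked=C G I
Mark F: refs=D null I, marked=C F G I
Mark A: refs=D I null, marked=A C F G I
Mark D: refs=C D, marked=A C D F G I
Unmarked (collected): B E H J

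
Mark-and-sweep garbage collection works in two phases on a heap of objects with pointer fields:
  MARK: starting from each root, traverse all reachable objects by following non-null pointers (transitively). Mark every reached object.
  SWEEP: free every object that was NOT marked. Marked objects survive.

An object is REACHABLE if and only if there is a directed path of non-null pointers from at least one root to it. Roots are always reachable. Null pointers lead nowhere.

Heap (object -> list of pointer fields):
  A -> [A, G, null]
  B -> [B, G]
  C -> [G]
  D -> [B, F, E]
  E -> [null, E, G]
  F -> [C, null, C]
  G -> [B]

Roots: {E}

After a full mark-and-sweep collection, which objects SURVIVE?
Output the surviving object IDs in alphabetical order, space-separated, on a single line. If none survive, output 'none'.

Roots: E
Mark E: refs=null E G, marked=E
Mark G: refs=B, marked=E G
Mark B: refs=B G, marked=B E G
Unmarked (collected): A C D F

Answer: B E G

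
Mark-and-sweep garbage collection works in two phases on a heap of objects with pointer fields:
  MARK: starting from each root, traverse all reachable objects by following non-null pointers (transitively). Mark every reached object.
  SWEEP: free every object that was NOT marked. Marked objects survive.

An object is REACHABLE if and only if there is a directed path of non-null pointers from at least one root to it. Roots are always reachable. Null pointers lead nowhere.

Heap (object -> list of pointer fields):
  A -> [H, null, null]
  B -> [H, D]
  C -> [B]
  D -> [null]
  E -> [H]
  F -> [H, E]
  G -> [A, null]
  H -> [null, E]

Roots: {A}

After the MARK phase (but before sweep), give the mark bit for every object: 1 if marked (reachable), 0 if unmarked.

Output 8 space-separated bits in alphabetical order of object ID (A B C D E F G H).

Answer: 1 0 0 0 1 0 0 1

Derivation:
Roots: A
Mark A: refs=H null null, marked=A
Mark H: refs=null E, marked=A H
Mark E: refs=H, marked=A E H
Unmarked (collected): B C D F G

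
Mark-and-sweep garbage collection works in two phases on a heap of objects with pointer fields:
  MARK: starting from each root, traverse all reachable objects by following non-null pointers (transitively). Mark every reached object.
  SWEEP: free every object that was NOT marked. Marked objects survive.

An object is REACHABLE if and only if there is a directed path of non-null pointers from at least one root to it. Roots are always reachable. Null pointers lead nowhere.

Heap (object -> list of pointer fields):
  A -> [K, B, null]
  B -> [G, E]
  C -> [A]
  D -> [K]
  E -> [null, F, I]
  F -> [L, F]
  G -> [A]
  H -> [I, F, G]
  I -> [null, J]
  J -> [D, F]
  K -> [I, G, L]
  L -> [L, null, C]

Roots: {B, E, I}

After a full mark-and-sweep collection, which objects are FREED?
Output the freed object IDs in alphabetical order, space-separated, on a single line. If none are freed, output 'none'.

Answer: H

Derivation:
Roots: B E I
Mark B: refs=G E, marked=B
Mark E: refs=null F I, marked=B E
Mark I: refs=null J, marked=B E I
Mark G: refs=A, marked=B E G I
Mark F: refs=L F, marked=B E F G I
Mark J: refs=D F, marked=B E F G I J
Mark A: refs=K B null, marked=A B E F G I J
Mark L: refs=L null C, marked=A B E F G I J L
Mark D: refs=K, marked=A B D E F G I J L
Mark K: refs=I G L, marked=A B D E F G I J K L
Mark C: refs=A, marked=A B C D E F G I J K L
Unmarked (collected): H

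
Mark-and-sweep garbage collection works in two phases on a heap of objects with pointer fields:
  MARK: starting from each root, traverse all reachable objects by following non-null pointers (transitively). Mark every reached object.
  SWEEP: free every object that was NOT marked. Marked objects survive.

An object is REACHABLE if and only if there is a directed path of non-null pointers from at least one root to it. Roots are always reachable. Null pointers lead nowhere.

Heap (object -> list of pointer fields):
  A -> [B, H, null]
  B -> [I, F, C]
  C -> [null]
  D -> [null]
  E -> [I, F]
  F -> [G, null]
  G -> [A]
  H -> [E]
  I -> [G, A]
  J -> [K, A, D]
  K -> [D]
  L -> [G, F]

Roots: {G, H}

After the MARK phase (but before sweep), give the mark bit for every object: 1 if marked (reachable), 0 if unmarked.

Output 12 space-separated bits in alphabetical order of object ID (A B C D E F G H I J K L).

Roots: G H
Mark G: refs=A, marked=G
Mark H: refs=E, marked=G H
Mark A: refs=B H null, marked=A G H
Mark E: refs=I F, marked=A E G H
Mark B: refs=I F C, marked=A B E G H
Mark I: refs=G A, marked=A B E G H I
Mark F: refs=G null, marked=A B E F G H I
Mark C: refs=null, marked=A B C E F G H I
Unmarked (collected): D J K L

Answer: 1 1 1 0 1 1 1 1 1 0 0 0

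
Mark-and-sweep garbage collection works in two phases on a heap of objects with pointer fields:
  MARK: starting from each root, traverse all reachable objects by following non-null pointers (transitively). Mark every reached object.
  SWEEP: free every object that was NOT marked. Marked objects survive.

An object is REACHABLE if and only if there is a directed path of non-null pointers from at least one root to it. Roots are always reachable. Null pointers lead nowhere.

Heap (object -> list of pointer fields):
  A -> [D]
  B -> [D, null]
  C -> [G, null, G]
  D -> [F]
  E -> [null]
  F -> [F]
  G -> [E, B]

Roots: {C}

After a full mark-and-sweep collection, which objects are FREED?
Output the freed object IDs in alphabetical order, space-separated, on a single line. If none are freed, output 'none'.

Answer: A

Derivation:
Roots: C
Mark C: refs=G null G, marked=C
Mark G: refs=E B, marked=C G
Mark E: refs=null, marked=C E G
Mark B: refs=D null, marked=B C E G
Mark D: refs=F, marked=B C D E G
Mark F: refs=F, marked=B C D E F G
Unmarked (collected): A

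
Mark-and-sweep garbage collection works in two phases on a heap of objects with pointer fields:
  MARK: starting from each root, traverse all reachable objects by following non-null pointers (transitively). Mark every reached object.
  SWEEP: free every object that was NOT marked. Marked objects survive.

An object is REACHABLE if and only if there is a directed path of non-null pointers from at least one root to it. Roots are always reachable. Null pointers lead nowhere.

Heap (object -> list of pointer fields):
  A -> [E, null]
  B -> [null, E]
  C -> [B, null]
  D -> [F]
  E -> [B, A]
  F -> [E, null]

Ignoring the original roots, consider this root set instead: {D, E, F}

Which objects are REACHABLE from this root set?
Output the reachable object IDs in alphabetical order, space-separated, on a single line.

Roots: D E F
Mark D: refs=F, marked=D
Mark E: refs=B A, marked=D E
Mark F: refs=E null, marked=D E F
Mark B: refs=null E, marked=B D E F
Mark A: refs=E null, marked=A B D E F
Unmarked (collected): C

Answer: A B D E F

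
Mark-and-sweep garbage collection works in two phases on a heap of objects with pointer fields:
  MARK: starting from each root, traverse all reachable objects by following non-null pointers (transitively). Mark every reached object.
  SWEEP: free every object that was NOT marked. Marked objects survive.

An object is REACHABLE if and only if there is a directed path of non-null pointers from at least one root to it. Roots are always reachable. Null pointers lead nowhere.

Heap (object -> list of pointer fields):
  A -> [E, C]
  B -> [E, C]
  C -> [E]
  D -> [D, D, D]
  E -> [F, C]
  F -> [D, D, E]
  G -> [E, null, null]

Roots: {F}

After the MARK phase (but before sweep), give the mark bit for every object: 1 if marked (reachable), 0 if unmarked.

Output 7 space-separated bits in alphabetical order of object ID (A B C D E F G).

Roots: F
Mark F: refs=D D E, marked=F
Mark D: refs=D D D, marked=D F
Mark E: refs=F C, marked=D E F
Mark C: refs=E, marked=C D E F
Unmarked (collected): A B G

Answer: 0 0 1 1 1 1 0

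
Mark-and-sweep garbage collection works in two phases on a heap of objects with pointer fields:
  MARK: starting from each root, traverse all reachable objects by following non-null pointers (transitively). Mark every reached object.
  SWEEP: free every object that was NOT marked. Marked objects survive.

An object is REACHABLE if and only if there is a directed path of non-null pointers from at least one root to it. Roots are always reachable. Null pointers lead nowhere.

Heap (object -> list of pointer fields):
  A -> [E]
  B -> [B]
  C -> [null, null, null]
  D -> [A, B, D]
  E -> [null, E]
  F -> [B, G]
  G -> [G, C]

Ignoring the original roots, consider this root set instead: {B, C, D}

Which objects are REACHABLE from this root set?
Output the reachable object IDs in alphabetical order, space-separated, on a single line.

Roots: B C D
Mark B: refs=B, marked=B
Mark C: refs=null null null, marked=B C
Mark D: refs=A B D, marked=B C D
Mark A: refs=E, marked=A B C D
Mark E: refs=null E, marked=A B C D E
Unmarked (collected): F G

Answer: A B C D E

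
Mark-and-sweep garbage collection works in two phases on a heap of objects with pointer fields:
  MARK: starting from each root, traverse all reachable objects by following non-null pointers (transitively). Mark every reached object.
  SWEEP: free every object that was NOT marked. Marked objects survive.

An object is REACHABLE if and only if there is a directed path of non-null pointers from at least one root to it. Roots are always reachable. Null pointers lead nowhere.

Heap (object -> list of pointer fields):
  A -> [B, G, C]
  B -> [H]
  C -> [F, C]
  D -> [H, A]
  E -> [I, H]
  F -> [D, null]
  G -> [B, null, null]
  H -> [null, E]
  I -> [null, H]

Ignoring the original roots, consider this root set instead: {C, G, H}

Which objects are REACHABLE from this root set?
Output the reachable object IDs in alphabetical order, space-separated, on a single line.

Answer: A B C D E F G H I

Derivation:
Roots: C G H
Mark C: refs=F C, marked=C
Mark G: refs=B null null, marked=C G
Mark H: refs=null E, marked=C G H
Mark F: refs=D null, marked=C F G H
Mark B: refs=H, marked=B C F G H
Mark E: refs=I H, marked=B C E F G H
Mark D: refs=H A, marked=B C D E F G H
Mark I: refs=null H, marked=B C D E F G H I
Mark A: refs=B G C, marked=A B C D E F G H I
Unmarked (collected): (none)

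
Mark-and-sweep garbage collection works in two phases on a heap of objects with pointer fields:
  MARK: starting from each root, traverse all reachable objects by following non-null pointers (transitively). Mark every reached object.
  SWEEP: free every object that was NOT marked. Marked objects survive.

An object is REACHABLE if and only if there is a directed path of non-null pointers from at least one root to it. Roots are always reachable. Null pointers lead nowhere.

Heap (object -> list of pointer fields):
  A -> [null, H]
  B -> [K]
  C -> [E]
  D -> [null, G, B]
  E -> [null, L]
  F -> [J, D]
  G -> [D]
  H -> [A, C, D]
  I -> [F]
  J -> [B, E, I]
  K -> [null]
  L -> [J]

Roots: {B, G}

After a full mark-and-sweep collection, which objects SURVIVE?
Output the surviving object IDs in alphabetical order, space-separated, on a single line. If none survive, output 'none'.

Roots: B G
Mark B: refs=K, marked=B
Mark G: refs=D, marked=B G
Mark K: refs=null, marked=B G K
Mark D: refs=null G B, marked=B D G K
Unmarked (collected): A C E F H I J L

Answer: B D G K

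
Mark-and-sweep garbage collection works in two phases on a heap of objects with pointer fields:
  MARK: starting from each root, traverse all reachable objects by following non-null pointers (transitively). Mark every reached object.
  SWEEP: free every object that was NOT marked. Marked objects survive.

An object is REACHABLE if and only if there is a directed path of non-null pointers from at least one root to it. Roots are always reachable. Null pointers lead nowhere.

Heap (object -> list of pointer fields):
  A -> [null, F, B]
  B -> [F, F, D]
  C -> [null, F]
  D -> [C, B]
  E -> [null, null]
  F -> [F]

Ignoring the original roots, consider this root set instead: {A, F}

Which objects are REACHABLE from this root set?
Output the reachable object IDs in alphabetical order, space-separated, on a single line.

Roots: A F
Mark A: refs=null F B, marked=A
Mark F: refs=F, marked=A F
Mark B: refs=F F D, marked=A B F
Mark D: refs=C B, marked=A B D F
Mark C: refs=null F, marked=A B C D F
Unmarked (collected): E

Answer: A B C D F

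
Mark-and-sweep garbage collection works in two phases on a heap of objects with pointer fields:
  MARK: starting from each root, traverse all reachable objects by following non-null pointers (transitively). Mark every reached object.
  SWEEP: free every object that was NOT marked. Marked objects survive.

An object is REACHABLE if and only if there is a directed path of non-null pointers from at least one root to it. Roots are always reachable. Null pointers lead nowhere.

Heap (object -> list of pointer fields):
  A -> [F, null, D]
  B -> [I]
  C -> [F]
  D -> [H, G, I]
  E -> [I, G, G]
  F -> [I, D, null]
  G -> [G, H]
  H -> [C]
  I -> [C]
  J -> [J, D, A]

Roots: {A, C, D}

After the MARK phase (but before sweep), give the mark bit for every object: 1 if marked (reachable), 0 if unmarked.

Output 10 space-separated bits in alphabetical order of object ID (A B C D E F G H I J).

Roots: A C D
Mark A: refs=F null D, marked=A
Mark C: refs=F, marked=A C
Mark D: refs=H G I, marked=A C D
Mark F: refs=I D null, marked=A C D F
Mark H: refs=C, marked=A C D F H
Mark G: refs=G H, marked=A C D F G H
Mark I: refs=C, marked=A C D F G H I
Unmarked (collected): B E J

Answer: 1 0 1 1 0 1 1 1 1 0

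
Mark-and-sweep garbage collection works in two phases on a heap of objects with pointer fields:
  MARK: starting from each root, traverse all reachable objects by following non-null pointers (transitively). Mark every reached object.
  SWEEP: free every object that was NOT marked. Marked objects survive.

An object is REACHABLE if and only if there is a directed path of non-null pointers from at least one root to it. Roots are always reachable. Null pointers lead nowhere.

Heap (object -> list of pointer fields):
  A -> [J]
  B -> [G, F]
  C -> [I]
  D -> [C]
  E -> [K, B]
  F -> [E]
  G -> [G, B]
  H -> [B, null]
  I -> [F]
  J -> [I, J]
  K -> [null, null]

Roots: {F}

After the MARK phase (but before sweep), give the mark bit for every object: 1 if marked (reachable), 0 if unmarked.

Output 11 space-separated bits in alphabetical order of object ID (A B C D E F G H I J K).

Answer: 0 1 0 0 1 1 1 0 0 0 1

Derivation:
Roots: F
Mark F: refs=E, marked=F
Mark E: refs=K B, marked=E F
Mark K: refs=null null, marked=E F K
Mark B: refs=G F, marked=B E F K
Mark G: refs=G B, marked=B E F G K
Unmarked (collected): A C D H I J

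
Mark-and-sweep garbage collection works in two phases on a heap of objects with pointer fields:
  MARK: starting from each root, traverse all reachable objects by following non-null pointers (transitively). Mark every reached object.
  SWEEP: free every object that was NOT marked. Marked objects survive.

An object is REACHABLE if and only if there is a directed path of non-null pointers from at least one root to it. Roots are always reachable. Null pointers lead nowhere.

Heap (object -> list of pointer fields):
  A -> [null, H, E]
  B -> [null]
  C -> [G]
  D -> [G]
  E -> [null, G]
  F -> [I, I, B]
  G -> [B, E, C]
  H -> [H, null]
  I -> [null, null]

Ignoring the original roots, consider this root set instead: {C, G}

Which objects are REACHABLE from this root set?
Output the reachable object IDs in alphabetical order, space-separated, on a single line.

Answer: B C E G

Derivation:
Roots: C G
Mark C: refs=G, marked=C
Mark G: refs=B E C, marked=C G
Mark B: refs=null, marked=B C G
Mark E: refs=null G, marked=B C E G
Unmarked (collected): A D F H I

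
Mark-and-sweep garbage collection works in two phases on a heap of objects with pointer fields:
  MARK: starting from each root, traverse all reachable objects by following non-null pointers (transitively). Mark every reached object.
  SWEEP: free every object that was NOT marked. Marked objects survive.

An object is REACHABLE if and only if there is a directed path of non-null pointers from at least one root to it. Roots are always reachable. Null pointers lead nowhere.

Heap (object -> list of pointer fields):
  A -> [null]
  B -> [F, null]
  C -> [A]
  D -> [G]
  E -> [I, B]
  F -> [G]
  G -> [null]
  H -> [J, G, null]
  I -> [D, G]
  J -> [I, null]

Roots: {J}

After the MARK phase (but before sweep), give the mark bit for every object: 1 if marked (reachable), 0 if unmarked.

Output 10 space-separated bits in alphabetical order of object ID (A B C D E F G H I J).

Answer: 0 0 0 1 0 0 1 0 1 1

Derivation:
Roots: J
Mark J: refs=I null, marked=J
Mark I: refs=D G, marked=I J
Mark D: refs=G, marked=D I J
Mark G: refs=null, marked=D G I J
Unmarked (collected): A B C E F H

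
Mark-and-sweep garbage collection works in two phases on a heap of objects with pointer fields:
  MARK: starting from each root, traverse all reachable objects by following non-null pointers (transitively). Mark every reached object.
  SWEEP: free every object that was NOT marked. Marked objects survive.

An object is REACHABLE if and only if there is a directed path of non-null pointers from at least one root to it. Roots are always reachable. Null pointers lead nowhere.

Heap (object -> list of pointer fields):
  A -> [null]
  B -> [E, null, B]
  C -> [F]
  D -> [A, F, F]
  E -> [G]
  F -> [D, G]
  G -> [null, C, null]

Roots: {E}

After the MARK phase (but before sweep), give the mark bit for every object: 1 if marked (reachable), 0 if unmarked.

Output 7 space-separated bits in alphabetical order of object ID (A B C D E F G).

Answer: 1 0 1 1 1 1 1

Derivation:
Roots: E
Mark E: refs=G, marked=E
Mark G: refs=null C null, marked=E G
Mark C: refs=F, marked=C E G
Mark F: refs=D G, marked=C E F G
Mark D: refs=A F F, marked=C D E F G
Mark A: refs=null, marked=A C D E F G
Unmarked (collected): B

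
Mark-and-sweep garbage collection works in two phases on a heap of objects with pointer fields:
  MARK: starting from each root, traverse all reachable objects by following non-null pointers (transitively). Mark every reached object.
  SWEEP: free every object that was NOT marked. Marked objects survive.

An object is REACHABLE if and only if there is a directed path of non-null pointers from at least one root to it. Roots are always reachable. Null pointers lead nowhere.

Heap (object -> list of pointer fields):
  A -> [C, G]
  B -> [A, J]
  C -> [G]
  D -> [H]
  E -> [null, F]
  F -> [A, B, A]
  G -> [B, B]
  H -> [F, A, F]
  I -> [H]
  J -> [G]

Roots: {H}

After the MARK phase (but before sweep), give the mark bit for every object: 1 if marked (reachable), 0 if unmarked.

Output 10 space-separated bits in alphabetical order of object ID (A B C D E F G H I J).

Roots: H
Mark H: refs=F A F, marked=H
Mark F: refs=A B A, marked=F H
Mark A: refs=C G, marked=A F H
Mark B: refs=A J, marked=A B F H
Mark C: refs=G, marked=A B C F H
Mark G: refs=B B, marked=A B C F G H
Mark J: refs=G, marked=A B C F G H J
Unmarked (collected): D E I

Answer: 1 1 1 0 0 1 1 1 0 1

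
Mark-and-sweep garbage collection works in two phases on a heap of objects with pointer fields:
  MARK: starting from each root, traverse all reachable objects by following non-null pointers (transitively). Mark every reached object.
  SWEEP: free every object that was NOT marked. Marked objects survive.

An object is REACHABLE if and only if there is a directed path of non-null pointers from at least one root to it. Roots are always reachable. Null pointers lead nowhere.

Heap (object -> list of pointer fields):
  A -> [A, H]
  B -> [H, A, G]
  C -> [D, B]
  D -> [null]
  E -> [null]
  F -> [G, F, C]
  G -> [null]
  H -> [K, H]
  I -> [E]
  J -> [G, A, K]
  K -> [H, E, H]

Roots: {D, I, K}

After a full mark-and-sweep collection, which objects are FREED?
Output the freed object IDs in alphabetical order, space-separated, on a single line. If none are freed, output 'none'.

Answer: A B C F G J

Derivation:
Roots: D I K
Mark D: refs=null, marked=D
Mark I: refs=E, marked=D I
Mark K: refs=H E H, marked=D I K
Mark E: refs=null, marked=D E I K
Mark H: refs=K H, marked=D E H I K
Unmarked (collected): A B C F G J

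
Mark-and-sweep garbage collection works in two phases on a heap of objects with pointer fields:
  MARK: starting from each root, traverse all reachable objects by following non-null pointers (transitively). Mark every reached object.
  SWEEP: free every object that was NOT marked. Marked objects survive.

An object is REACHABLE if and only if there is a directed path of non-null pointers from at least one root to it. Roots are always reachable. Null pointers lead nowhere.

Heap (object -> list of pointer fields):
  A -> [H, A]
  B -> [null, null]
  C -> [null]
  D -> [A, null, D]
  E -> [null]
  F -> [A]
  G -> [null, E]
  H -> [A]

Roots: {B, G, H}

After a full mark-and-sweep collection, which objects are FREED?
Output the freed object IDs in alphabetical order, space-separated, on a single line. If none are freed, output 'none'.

Roots: B G H
Mark B: refs=null null, marked=B
Mark G: refs=null E, marked=B G
Mark H: refs=A, marked=B G H
Mark E: refs=null, marked=B E G H
Mark A: refs=H A, marked=A B E G H
Unmarked (collected): C D F

Answer: C D F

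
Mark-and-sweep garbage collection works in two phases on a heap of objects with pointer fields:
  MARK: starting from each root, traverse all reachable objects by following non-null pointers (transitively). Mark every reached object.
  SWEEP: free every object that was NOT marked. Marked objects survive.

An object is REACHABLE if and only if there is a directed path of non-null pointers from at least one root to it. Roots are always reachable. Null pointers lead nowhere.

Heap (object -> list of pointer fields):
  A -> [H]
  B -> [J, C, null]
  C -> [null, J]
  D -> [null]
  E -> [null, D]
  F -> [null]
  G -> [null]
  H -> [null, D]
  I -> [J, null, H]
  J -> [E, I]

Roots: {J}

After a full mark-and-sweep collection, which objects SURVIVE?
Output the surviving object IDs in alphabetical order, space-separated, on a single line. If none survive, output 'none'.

Roots: J
Mark J: refs=E I, marked=J
Mark E: refs=null D, marked=E J
Mark I: refs=J null H, marked=E I J
Mark D: refs=null, marked=D E I J
Mark H: refs=null D, marked=D E H I J
Unmarked (collected): A B C F G

Answer: D E H I J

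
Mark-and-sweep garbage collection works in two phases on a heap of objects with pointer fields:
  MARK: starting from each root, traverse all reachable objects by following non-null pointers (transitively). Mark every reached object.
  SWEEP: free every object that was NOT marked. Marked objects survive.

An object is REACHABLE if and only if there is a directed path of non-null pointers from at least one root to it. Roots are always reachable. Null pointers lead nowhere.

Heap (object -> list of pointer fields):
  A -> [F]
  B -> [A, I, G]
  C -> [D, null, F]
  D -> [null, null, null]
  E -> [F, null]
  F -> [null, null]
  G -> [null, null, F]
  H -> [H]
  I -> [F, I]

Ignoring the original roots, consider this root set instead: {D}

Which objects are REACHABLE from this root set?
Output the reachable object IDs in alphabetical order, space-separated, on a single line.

Roots: D
Mark D: refs=null null null, marked=D
Unmarked (collected): A B C E F G H I

Answer: D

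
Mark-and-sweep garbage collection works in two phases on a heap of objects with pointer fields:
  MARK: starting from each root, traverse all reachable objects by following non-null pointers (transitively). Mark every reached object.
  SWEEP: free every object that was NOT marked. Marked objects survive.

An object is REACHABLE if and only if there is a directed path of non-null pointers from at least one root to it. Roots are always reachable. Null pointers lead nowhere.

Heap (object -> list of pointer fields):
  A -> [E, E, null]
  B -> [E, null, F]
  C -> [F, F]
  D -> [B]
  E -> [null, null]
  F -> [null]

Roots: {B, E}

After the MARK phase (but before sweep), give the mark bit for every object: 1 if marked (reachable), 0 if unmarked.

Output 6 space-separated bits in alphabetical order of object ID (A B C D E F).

Answer: 0 1 0 0 1 1

Derivation:
Roots: B E
Mark B: refs=E null F, marked=B
Mark E: refs=null null, marked=B E
Mark F: refs=null, marked=B E F
Unmarked (collected): A C D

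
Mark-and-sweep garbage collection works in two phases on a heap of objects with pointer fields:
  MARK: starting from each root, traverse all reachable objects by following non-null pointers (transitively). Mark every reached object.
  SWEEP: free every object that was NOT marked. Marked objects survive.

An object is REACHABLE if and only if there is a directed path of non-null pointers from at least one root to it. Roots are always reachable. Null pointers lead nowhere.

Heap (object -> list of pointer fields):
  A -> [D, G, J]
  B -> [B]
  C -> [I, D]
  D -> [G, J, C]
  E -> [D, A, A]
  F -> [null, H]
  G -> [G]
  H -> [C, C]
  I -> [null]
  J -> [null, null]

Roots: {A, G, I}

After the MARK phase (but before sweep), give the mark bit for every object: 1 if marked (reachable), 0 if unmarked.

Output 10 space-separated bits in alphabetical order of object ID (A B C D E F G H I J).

Roots: A G I
Mark A: refs=D G J, marked=A
Mark G: refs=G, marked=A G
Mark I: refs=null, marked=A G I
Mark D: refs=G J C, marked=A D G I
Mark J: refs=null null, marked=A D G I J
Mark C: refs=I D, marked=A C D G I J
Unmarked (collected): B E F H

Answer: 1 0 1 1 0 0 1 0 1 1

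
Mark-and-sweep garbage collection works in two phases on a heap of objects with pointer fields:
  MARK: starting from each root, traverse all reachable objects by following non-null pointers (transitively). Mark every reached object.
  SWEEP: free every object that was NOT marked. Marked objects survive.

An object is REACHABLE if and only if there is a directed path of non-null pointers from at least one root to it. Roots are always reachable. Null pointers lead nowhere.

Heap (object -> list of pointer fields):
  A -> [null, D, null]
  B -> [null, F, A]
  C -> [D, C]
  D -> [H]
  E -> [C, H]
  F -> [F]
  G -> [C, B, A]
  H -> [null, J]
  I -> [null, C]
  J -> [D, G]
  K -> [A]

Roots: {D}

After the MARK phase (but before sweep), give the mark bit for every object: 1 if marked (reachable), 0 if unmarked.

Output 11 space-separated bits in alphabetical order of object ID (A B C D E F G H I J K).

Roots: D
Mark D: refs=H, marked=D
Mark H: refs=null J, marked=D H
Mark J: refs=D G, marked=D H J
Mark G: refs=C B A, marked=D G H J
Mark C: refs=D C, marked=C D G H J
Mark B: refs=null F A, marked=B C D G H J
Mark A: refs=null D null, marked=A B C D G H J
Mark F: refs=F, marked=A B C D F G H J
Unmarked (collected): E I K

Answer: 1 1 1 1 0 1 1 1 0 1 0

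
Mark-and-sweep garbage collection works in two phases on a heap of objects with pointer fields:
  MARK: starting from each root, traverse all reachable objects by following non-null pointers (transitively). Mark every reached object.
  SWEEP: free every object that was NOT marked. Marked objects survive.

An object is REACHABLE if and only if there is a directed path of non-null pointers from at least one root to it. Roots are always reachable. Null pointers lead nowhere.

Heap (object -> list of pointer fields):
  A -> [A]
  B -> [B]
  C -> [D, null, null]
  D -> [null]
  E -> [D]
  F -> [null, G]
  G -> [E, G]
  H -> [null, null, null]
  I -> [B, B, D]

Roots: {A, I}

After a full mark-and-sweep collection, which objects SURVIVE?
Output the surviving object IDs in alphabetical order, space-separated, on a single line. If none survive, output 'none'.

Roots: A I
Mark A: refs=A, marked=A
Mark I: refs=B B D, marked=A I
Mark B: refs=B, marked=A B I
Mark D: refs=null, marked=A B D I
Unmarked (collected): C E F G H

Answer: A B D I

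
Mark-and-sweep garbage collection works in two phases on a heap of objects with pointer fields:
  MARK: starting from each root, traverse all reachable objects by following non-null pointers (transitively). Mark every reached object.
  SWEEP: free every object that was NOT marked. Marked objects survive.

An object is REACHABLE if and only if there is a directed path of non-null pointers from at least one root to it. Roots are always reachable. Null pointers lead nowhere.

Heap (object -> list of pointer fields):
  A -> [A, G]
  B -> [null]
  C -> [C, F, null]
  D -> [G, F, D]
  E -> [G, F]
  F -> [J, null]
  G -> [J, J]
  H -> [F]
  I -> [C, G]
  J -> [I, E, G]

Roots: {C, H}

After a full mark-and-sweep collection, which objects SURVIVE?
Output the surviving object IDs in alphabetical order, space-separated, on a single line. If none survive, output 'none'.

Roots: C H
Mark C: refs=C F null, marked=C
Mark H: refs=F, marked=C H
Mark F: refs=J null, marked=C F H
Mark J: refs=I E G, marked=C F H J
Mark I: refs=C G, marked=C F H I J
Mark E: refs=G F, marked=C E F H I J
Mark G: refs=J J, marked=C E F G H I J
Unmarked (collected): A B D

Answer: C E F G H I J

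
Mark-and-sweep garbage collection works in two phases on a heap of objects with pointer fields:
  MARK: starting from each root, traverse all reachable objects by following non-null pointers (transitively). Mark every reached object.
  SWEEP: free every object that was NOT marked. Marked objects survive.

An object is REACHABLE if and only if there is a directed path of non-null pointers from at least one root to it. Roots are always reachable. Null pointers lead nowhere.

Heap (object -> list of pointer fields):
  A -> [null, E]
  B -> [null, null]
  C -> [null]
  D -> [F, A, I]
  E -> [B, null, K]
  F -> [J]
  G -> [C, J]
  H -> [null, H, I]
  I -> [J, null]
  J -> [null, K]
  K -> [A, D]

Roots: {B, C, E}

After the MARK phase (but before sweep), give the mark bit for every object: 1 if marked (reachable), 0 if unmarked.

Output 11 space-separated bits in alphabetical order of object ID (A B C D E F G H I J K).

Answer: 1 1 1 1 1 1 0 0 1 1 1

Derivation:
Roots: B C E
Mark B: refs=null null, marked=B
Mark C: refs=null, marked=B C
Mark E: refs=B null K, marked=B C E
Mark K: refs=A D, marked=B C E K
Mark A: refs=null E, marked=A B C E K
Mark D: refs=F A I, marked=A B C D E K
Mark F: refs=J, marked=A B C D E F K
Mark I: refs=J null, marked=A B C D E F I K
Mark J: refs=null K, marked=A B C D E F I J K
Unmarked (collected): G H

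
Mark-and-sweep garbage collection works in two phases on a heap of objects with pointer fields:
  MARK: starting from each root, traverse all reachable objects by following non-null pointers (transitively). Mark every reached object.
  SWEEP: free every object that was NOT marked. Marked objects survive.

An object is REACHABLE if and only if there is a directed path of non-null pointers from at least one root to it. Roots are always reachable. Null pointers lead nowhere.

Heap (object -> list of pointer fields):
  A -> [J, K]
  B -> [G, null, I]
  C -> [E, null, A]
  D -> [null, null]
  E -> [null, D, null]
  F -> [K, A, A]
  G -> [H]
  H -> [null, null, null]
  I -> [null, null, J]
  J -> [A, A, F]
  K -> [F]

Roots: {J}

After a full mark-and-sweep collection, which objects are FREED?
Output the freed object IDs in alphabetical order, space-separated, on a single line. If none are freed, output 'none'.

Answer: B C D E G H I

Derivation:
Roots: J
Mark J: refs=A A F, marked=J
Mark A: refs=J K, marked=A J
Mark F: refs=K A A, marked=A F J
Mark K: refs=F, marked=A F J K
Unmarked (collected): B C D E G H I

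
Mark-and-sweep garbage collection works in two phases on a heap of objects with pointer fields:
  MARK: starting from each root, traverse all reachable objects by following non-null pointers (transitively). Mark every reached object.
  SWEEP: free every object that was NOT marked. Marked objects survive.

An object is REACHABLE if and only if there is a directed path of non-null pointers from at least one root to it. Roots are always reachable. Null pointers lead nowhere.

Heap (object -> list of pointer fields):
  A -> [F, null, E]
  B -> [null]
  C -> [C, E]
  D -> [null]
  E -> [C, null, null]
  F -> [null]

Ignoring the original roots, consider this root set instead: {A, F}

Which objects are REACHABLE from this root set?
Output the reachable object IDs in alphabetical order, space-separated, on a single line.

Roots: A F
Mark A: refs=F null E, marked=A
Mark F: refs=null, marked=A F
Mark E: refs=C null null, marked=A E F
Mark C: refs=C E, marked=A C E F
Unmarked (collected): B D

Answer: A C E F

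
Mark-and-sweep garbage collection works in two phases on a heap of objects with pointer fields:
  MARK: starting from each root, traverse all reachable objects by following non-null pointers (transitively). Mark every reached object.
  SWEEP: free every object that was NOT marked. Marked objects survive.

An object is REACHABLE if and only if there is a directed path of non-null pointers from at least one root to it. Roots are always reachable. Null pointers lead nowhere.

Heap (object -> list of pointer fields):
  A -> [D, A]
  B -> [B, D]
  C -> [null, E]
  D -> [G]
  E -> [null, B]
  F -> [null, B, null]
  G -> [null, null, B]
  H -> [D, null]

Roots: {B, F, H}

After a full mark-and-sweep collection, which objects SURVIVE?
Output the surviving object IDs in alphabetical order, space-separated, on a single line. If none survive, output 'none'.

Roots: B F H
Mark B: refs=B D, marked=B
Mark F: refs=null B null, marked=B F
Mark H: refs=D null, marked=B F H
Mark D: refs=G, marked=B D F H
Mark G: refs=null null B, marked=B D F G H
Unmarked (collected): A C E

Answer: B D F G H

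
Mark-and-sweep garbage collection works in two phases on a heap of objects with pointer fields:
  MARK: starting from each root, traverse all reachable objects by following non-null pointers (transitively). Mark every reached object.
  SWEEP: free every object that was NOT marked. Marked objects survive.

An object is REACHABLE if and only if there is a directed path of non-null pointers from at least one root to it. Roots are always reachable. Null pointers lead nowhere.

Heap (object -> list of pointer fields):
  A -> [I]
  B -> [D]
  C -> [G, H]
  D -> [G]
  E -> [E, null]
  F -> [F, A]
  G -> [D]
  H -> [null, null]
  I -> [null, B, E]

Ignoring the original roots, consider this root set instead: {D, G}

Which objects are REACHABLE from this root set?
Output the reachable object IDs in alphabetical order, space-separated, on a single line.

Answer: D G

Derivation:
Roots: D G
Mark D: refs=G, marked=D
Mark G: refs=D, marked=D G
Unmarked (collected): A B C E F H I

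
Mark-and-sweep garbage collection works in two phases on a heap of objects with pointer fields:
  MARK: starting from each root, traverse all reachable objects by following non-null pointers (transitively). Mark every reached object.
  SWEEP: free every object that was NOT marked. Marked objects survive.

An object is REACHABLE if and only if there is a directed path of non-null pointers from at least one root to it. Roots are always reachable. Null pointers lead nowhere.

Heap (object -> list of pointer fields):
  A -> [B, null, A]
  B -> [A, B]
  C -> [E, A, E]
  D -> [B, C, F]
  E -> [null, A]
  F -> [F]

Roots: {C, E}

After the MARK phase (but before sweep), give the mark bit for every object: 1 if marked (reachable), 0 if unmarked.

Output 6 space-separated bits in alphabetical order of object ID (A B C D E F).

Answer: 1 1 1 0 1 0

Derivation:
Roots: C E
Mark C: refs=E A E, marked=C
Mark E: refs=null A, marked=C E
Mark A: refs=B null A, marked=A C E
Mark B: refs=A B, marked=A B C E
Unmarked (collected): D F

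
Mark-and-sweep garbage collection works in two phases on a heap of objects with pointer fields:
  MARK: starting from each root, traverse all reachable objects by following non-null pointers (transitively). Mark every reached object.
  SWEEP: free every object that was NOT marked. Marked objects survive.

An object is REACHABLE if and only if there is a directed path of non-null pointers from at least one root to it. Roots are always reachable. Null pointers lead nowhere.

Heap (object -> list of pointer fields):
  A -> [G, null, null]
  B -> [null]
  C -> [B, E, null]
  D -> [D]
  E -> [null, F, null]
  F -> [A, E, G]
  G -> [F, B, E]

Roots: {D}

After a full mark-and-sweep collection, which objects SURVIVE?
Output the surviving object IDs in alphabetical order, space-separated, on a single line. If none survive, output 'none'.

Roots: D
Mark D: refs=D, marked=D
Unmarked (collected): A B C E F G

Answer: D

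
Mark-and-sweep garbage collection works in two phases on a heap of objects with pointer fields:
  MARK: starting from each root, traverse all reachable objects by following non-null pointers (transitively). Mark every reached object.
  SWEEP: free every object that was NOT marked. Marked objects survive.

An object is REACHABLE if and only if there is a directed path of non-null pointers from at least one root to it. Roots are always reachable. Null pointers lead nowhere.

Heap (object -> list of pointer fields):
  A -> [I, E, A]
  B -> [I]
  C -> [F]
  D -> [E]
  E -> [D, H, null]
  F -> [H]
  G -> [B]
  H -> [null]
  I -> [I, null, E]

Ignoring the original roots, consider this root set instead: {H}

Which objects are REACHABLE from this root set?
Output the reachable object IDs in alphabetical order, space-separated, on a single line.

Answer: H

Derivation:
Roots: H
Mark H: refs=null, marked=H
Unmarked (collected): A B C D E F G I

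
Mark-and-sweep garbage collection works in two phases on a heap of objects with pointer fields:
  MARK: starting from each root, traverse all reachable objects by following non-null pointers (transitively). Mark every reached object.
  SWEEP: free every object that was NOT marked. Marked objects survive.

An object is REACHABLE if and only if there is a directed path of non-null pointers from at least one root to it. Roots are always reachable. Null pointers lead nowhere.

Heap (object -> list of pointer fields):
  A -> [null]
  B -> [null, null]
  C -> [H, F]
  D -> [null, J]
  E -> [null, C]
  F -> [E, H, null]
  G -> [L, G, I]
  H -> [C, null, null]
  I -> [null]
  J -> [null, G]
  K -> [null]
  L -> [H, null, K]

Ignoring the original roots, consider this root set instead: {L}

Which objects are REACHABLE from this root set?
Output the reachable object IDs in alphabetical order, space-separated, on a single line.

Roots: L
Mark L: refs=H null K, marked=L
Mark H: refs=C null null, marked=H L
Mark K: refs=null, marked=H K L
Mark C: refs=H F, marked=C H K L
Mark F: refs=E H null, marked=C F H K L
Mark E: refs=null C, marked=C E F H K L
Unmarked (collected): A B D G I J

Answer: C E F H K L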